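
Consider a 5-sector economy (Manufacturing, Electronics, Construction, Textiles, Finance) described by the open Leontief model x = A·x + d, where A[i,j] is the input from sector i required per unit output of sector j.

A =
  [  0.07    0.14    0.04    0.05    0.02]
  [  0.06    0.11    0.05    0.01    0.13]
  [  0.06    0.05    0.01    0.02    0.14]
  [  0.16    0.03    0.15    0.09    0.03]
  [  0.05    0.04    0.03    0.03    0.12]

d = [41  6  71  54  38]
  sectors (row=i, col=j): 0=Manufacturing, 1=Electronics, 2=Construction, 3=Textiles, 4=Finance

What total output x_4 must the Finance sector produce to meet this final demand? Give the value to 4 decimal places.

53.3858

Form M = I − A:
  [  0.93   -0.14   -0.04   -0.05   -0.02]
  [ -0.06    0.89   -0.05   -0.01   -0.13]
  [ -0.06   -0.05    0.99   -0.02   -0.14]
  [ -0.16   -0.03   -0.15    0.91   -0.03]
  [ -0.05   -0.04   -0.03   -0.03    0.88]
Leontief inverse L = M⁻¹:
  [  1.1062    0.1829    0.0660    0.0664    0.0649]
  [  0.0932    1.1514    0.0714    0.0254    0.1844]
  [  0.0870    0.0806    1.0283    0.0342    0.1786]
  [  0.2145    0.0857    0.1850    1.1185    0.0851]
  [  0.0774    0.0684    0.0484    0.0442    1.1574]
Total output x = L · d:
  x_0 = 1.1062·41 + 0.1829·6 + 0.0660·71 + 0.0664·54 + 0.0649·38 = 57.1871
  x_1 = 0.0932·41 + 1.1514·6 + 0.0714·71 + 0.0254·54 + 0.1844·38 = 24.1762
  x_2 = 0.0870·41 + 0.0806·6 + 1.0283·71 + 0.0342·54 + 0.1786·38 = 85.6925
  x_3 = 0.2145·41 + 0.0857·6 + 0.1850·71 + 1.1185·54 + 0.0851·38 = 86.0777
  x_4 = 0.0774·41 + 0.0684·6 + 0.0484·71 + 0.0442·54 + 1.1574·38 = 53.3858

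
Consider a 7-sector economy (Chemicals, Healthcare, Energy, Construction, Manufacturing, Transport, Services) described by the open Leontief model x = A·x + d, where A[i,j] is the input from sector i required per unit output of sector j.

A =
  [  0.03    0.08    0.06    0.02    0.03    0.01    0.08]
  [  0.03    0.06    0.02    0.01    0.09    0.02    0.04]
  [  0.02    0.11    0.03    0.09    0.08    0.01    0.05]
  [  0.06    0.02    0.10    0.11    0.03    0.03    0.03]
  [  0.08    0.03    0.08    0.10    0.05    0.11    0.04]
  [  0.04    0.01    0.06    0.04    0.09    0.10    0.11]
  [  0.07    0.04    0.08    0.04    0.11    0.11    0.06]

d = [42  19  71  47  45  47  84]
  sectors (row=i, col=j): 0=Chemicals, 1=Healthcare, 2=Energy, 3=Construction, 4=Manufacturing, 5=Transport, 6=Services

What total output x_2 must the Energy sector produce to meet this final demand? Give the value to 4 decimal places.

Form M = I − A:
  [  0.97   -0.08   -0.06   -0.02   -0.03   -0.01   -0.08]
  [ -0.03    0.94   -0.02   -0.01   -0.09   -0.02   -0.04]
  [ -0.02   -0.11    0.97   -0.09   -0.08   -0.01   -0.05]
  [ -0.06   -0.02   -0.10    0.89   -0.03   -0.03   -0.03]
  [ -0.08   -0.03   -0.08   -0.10    0.95   -0.11   -0.04]
  [ -0.04   -0.01   -0.06   -0.04   -0.09    0.90   -0.11]
  [ -0.07   -0.04   -0.08   -0.04   -0.11   -0.11    0.94]
Leontief inverse L = M⁻¹:
  [  1.0542    0.1084    0.0894    0.0482    0.0687    0.0383    0.1080]
  [  0.0535    1.0820    0.0479    0.0370    0.1216    0.0492    0.0653]
  [  0.0524    0.1404    1.0702    0.1305    0.1230    0.0450    0.0820]
  [  0.0886    0.0540    0.1401    1.1536    0.0691    0.0584    0.0639]
  [  0.1182    0.0695    0.1325    0.1519    1.1041    0.1553    0.0901]
  [  0.0804    0.0456    0.1117    0.0892    0.1469    1.1546    0.1589]
  [  0.1123    0.0818    0.1343    0.0936    0.1701    0.1646    1.1135]
Total output x = L · d:
  x_0 = 1.0542·42 + 0.1084·19 + 0.0894·71 + 0.0482·47 + 0.0687·45 + 0.0383·47 + 0.1080·84 = 68.9163
  x_1 = 0.0535·42 + 1.0820·19 + 0.0479·71 + 0.0370·47 + 0.1216·45 + 0.0492·47 + 0.0653·84 = 41.2137
  x_2 = 0.0524·42 + 0.1404·19 + 1.0702·71 + 0.1305·47 + 0.1230·45 + 0.0450·47 + 0.0820·84 = 101.5232
  x_3 = 0.0886·42 + 0.0540·19 + 0.1401·71 + 1.1536·47 + 0.0691·45 + 0.0584·47 + 0.0639·84 = 80.1401
  x_4 = 0.1182·42 + 0.0695·19 + 0.1325·71 + 0.1519·47 + 1.1041·45 + 0.1553·47 + 0.0901·84 = 87.3851
  x_5 = 0.0804·42 + 0.0456·19 + 0.1117·71 + 0.0892·47 + 0.1469·45 + 1.1546·47 + 0.1589·84 = 90.5936
  x_6 = 0.1123·42 + 0.0818·19 + 0.1343·71 + 0.0936·47 + 0.1701·45 + 0.1646·47 + 1.1135·84 = 129.1253

101.5232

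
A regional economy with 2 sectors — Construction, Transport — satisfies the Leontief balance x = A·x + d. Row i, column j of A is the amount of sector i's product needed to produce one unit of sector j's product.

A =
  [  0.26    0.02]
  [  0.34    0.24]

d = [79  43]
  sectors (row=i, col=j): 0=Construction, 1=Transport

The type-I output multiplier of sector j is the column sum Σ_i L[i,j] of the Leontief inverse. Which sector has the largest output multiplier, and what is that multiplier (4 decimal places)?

Construction (1.9798)

Form M = I − A:
  [  0.74   -0.02]
  [ -0.34    0.76]
Leontief inverse L = M⁻¹:
  [  1.3679    0.0360]
  [  0.6120    1.3319]
Total output x = L · d:
  x_0 = 1.3679·79 + 0.0360·43 = 109.6112
  x_1 = 0.6120·79 + 1.3319·43 = 105.6156
Output multipliers (column sums of L):
  Construction: 1.9798
  Transport: 1.3679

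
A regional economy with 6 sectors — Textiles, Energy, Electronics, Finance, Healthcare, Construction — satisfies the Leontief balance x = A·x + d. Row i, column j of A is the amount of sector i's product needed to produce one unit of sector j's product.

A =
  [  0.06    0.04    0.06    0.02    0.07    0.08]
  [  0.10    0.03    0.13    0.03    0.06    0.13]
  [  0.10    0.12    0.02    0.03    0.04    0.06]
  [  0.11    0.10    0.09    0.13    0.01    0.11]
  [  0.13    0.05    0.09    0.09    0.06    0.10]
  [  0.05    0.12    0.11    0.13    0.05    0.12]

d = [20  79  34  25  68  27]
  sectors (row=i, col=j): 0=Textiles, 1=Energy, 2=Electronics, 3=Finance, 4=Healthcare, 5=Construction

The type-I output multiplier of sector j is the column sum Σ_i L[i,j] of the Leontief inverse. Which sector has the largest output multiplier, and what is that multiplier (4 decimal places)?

Form M = I − A:
  [  0.94   -0.04   -0.06   -0.02   -0.07   -0.08]
  [ -0.10    0.97   -0.13   -0.03   -0.06   -0.13]
  [ -0.10   -0.12    0.98   -0.03   -0.04   -0.06]
  [ -0.11   -0.10   -0.09    0.87   -0.01   -0.11]
  [ -0.13   -0.05   -0.09   -0.09    0.94   -0.10]
  [ -0.05   -0.12   -0.11   -0.13   -0.05    0.88]
Leontief inverse L = M⁻¹:
  [  1.1142    0.0891    0.1112    0.0642    0.1016    0.1416]
  [  0.1755    1.1045    0.1996    0.0921    0.1045    0.2161]
  [  0.1591    0.1681    1.0810    0.0742    0.0763    0.1309]
  [  0.1987    0.1837    0.1766    1.2045    0.0583    0.2144]
  [  0.2135    0.1272    0.1681    0.1588    1.1071    0.1953]
  [  0.1486    0.2111    0.2043    0.2124    0.1011    1.2330]
Total output x = L · d:
  x_0 = 1.1142·20 + 0.0891·79 + 0.1112·34 + 0.0642·25 + 0.1016·68 + 0.1416·27 = 45.4372
  x_1 = 0.1755·20 + 1.1045·79 + 0.1996·34 + 0.0921·25 + 0.1045·68 + 0.2161·27 = 112.7935
  x_2 = 0.1591·20 + 0.1681·79 + 1.0810·34 + 0.0742·25 + 0.0763·68 + 0.1309·27 = 63.7920
  x_3 = 0.1987·20 + 0.1837·79 + 0.1766·34 + 1.2045·25 + 0.0583·68 + 0.2144·27 = 64.3582
  x_4 = 0.2135·20 + 0.1272·79 + 0.1681·34 + 0.1588·25 + 1.1071·68 + 0.1953·27 = 104.5603
  x_5 = 0.1486·20 + 0.2111·79 + 0.2043·34 + 0.2124·25 + 0.1011·68 + 1.2330·27 = 72.0668
Output multipliers (column sums of L):
  Textiles: 2.0096
  Energy: 1.8836
  Electronics: 1.9407
  Finance: 1.8062
  Healthcare: 1.5489
  Construction: 2.1314

Construction (2.1314)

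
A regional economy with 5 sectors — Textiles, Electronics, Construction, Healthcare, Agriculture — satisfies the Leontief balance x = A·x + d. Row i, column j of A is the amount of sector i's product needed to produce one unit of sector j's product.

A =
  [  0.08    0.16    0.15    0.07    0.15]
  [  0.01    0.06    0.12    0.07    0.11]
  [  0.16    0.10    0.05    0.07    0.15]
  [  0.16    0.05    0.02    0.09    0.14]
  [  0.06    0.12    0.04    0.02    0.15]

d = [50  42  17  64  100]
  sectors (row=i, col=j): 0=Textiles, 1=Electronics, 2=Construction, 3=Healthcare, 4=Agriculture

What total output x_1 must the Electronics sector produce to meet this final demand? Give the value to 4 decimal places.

81.3381

Form M = I − A:
  [  0.92   -0.16   -0.15   -0.07   -0.15]
  [ -0.01    0.94   -0.12   -0.07   -0.11]
  [ -0.16   -0.10    0.95   -0.07   -0.15]
  [ -0.16   -0.05   -0.02    0.91   -0.14]
  [ -0.06   -0.12   -0.04   -0.02    0.85]
Leontief inverse L = M⁻¹:
  [  1.1745    0.2713    0.2355    0.1361    0.3063]
  [  0.0733    1.1259    0.1648    0.1094    0.2058]
  [  0.2401    0.2050    1.1313    0.1276    0.2895]
  [  0.2327    0.1435    0.0900    1.1406    0.2634]
  [  0.1100    0.1911    0.0952    0.0579    1.2470]
Total output x = L · d:
  x_0 = 1.1745·50 + 0.2713·42 + 0.2355·17 + 0.1361·64 + 0.3063·100 = 113.4655
  x_1 = 0.0733·50 + 1.1259·42 + 0.1648·17 + 0.1094·64 + 0.2058·100 = 81.3381
  x_2 = 0.2401·50 + 0.2050·42 + 1.1313·17 + 0.1276·64 + 0.2895·100 = 76.9659
  x_3 = 0.2327·50 + 0.1435·42 + 0.0900·17 + 1.1406·64 + 0.2634·100 = 118.5250
  x_4 = 0.1100·50 + 0.1911·42 + 0.0952·17 + 0.0579·64 + 1.2470·100 = 143.5502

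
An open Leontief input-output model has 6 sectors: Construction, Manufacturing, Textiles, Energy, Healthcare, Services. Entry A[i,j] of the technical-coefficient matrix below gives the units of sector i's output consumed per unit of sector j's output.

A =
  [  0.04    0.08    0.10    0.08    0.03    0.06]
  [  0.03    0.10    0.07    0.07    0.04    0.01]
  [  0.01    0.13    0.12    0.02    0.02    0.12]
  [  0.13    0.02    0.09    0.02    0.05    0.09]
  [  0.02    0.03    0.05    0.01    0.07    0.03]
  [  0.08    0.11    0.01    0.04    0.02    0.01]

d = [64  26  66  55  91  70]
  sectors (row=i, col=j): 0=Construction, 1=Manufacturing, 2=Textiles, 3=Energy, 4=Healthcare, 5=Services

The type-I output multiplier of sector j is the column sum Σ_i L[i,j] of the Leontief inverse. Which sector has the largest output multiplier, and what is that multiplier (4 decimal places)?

Form M = I − A:
  [  0.96   -0.08   -0.10   -0.08   -0.03   -0.06]
  [ -0.03    0.90   -0.07   -0.07   -0.04   -0.01]
  [ -0.01   -0.13    0.88   -0.02   -0.02   -0.12]
  [ -0.13   -0.02   -0.09    0.98   -0.05   -0.09]
  [ -0.02   -0.03   -0.05   -0.01    0.93   -0.03]
  [ -0.08   -0.11   -0.01   -0.04   -0.02    0.99]
Leontief inverse L = M⁻¹:
  [  1.0704    0.1320    0.1468    0.1042    0.0510    0.0950]
  [  0.0534    1.1403    0.1098    0.0902    0.0588    0.0380]
  [  0.0380    0.1925    1.1648    0.0472    0.0403    0.1509]
  [  0.1574    0.0745    0.1363    1.0471    0.0702    0.1241]
  [  0.0317    0.0554    0.0722    0.0209    1.0823    0.0459]
  [  0.0998    0.1434    0.0428    0.0617    0.0358    1.0295]
Total output x = L · d:
  x_0 = 1.0704·64 + 0.1320·26 + 0.1468·66 + 0.1042·55 + 0.0510·91 + 0.0950·70 = 98.6484
  x_1 = 0.0534·64 + 1.1403·26 + 0.1098·66 + 0.0902·55 + 0.0588·91 + 0.0380·70 = 53.2850
  x_2 = 0.0380·64 + 0.1925·26 + 1.1648·66 + 0.0472·55 + 0.0403·91 + 0.1509·70 = 101.1440
  x_3 = 0.1574·64 + 0.0745·26 + 0.1363·66 + 1.0471·55 + 0.0702·91 + 0.1241·70 = 93.6694
  x_4 = 0.0317·64 + 0.0554·26 + 0.0722·66 + 0.0209·55 + 1.0823·91 + 0.0459·70 = 111.0913
  x_5 = 0.0998·64 + 0.1434·26 + 0.0428·66 + 0.0617·55 + 0.0358·91 + 1.0295·70 = 91.6498
Output multipliers (column sums of L):
  Construction: 1.4506
  Manufacturing: 1.7381
  Textiles: 1.6726
  Energy: 1.3713
  Healthcare: 1.3384
  Services: 1.4835

Manufacturing (1.7381)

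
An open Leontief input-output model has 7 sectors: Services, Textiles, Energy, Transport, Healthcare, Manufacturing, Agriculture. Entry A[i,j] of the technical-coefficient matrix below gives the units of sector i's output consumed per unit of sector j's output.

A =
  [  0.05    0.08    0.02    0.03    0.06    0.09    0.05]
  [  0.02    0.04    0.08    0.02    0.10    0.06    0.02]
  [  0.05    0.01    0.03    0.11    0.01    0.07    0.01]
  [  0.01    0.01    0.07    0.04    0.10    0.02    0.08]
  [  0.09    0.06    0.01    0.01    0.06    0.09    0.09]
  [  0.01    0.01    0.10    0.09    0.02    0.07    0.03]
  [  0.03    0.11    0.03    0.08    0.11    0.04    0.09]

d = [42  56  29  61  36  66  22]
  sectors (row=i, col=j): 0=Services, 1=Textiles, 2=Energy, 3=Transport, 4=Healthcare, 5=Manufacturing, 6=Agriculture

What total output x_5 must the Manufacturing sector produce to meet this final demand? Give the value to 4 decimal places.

89.3027

Form M = I − A:
  [  0.95   -0.08   -0.02   -0.03   -0.06   -0.09   -0.05]
  [ -0.02    0.96   -0.08   -0.02   -0.10   -0.06   -0.02]
  [ -0.05   -0.01    0.97   -0.11   -0.01   -0.07   -0.01]
  [ -0.01   -0.01   -0.07    0.96   -0.10   -0.02   -0.08]
  [ -0.09   -0.06   -0.01   -0.01    0.94   -0.09   -0.09]
  [ -0.01   -0.01   -0.10   -0.09   -0.02    0.93   -0.03]
  [ -0.03   -0.11   -0.03   -0.08   -0.11   -0.04    0.91]
Leontief inverse L = M⁻¹:
  [  1.0716    0.1073    0.0522    0.0616    0.0992    0.1290    0.0813]
  [  0.0432    1.0614    0.1047    0.0498    0.1296    0.0962    0.0472]
  [  0.0632    0.0250    1.0554    0.1356    0.0384    0.0953    0.0345]
  [  0.0338    0.0368    0.0913    1.0698    0.1352    0.0535    0.1128]
  [  0.1147    0.0954    0.0426    0.0450    1.1042    0.1337    0.1264]
  [  0.0265    0.0257    0.1271    0.1241    0.0488    1.0988    0.0554]
  [  0.0606    0.1486    0.0679    0.1175    0.1677    0.0882    1.1361]
Total output x = L · d:
  x_0 = 1.0716·42 + 0.1073·56 + 0.0522·29 + 0.0616·61 + 0.0992·36 + 0.1290·66 + 0.0813·22 = 70.1634
  x_1 = 0.0432·42 + 1.0614·56 + 0.1047·29 + 0.0498·61 + 0.1296·36 + 0.0962·66 + 0.0472·22 = 79.3780
  x_2 = 0.0632·42 + 0.0250·56 + 1.0554·29 + 0.1356·61 + 0.0384·36 + 0.0953·66 + 0.0345·22 = 51.3669
  x_3 = 0.0338·42 + 0.0368·56 + 0.0913·29 + 1.0698·61 + 0.1352·36 + 0.0535·66 + 0.1128·22 = 82.2657
  x_4 = 0.1147·42 + 0.0954·56 + 0.0426·29 + 0.0450·61 + 1.1042·36 + 0.1337·66 + 0.1264·22 = 65.4975
  x_5 = 0.0265·42 + 0.0257·56 + 0.1271·29 + 0.1241·61 + 0.0488·36 + 1.0988·66 + 0.0554·22 = 89.3027
  x_6 = 0.0606·42 + 0.1486·56 + 0.0679·29 + 0.1175·61 + 0.1677·36 + 0.0882·66 + 1.1361·22 = 56.8523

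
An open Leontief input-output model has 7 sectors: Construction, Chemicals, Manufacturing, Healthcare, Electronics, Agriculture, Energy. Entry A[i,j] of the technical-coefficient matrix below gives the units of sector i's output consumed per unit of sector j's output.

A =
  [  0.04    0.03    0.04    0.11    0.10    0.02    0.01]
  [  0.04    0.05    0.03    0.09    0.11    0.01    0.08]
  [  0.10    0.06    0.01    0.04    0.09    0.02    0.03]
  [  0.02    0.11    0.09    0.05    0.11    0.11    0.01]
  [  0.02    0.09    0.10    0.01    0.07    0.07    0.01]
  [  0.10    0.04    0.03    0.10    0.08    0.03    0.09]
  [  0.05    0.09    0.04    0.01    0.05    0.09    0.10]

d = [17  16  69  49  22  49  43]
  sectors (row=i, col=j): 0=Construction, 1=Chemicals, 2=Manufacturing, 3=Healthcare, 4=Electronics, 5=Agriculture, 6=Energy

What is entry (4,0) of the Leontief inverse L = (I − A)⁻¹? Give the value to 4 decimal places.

Form M = I − A:
  [  0.96   -0.03   -0.04   -0.11   -0.10   -0.02   -0.01]
  [ -0.04    0.95   -0.03   -0.09   -0.11   -0.01   -0.08]
  [ -0.10   -0.06    0.99   -0.04   -0.09   -0.02   -0.03]
  [ -0.02   -0.11   -0.09    0.95   -0.11   -0.11   -0.01]
  [ -0.02   -0.09   -0.10   -0.01    0.93   -0.07   -0.01]
  [ -0.10   -0.04   -0.03   -0.10   -0.08    0.97   -0.09]
  [ -0.05   -0.09   -0.04   -0.01   -0.05   -0.09    0.90]
Leontief inverse L = M⁻¹:
  [  1.0661    0.0745    0.0766    0.1414    0.1538    0.0542    0.0297]
  [  0.0704    1.1022    0.0706    0.1238    0.1697    0.0507    0.1094]
  [  0.1251    0.0989    1.0429    0.0749    0.1419    0.0487    0.0522]
  [  0.0655    0.1662    0.1328    1.0996    0.1850    0.1484    0.0490]
  [  0.0551    0.1295    0.1284    0.0463    1.1247    0.0951    0.0389]
  [  0.1363    0.0968    0.0742    0.1441    0.1494    1.0748    0.1233]
  [  0.0892    0.1375    0.0737    0.0528    0.1113    0.1247    1.1411]
Total output x = L · d:
  x_0 = 1.0661·17 + 0.0745·16 + 0.0766·69 + 0.1414·49 + 0.1538·22 + 0.0542·49 + 0.0297·43 = 38.8462
  x_1 = 0.0704·17 + 1.1022·16 + 0.0706·69 + 0.1238·49 + 0.1697·22 + 0.0507·49 + 0.1094·43 = 40.6936
  x_2 = 0.1251·17 + 0.0989·16 + 1.0429·69 + 0.0749·49 + 0.1419·22 + 0.0487·49 + 0.0522·43 = 87.0940
  x_3 = 0.0655·17 + 0.1662·16 + 0.1328·69 + 1.0996·49 + 0.1850·22 + 0.1484·49 + 0.0490·43 = 80.2723
  x_4 = 0.0551·17 + 0.1295·16 + 0.1284·69 + 0.0463·49 + 1.1247·22 + 0.0951·49 + 0.0389·43 = 45.2178
  x_5 = 0.1363·17 + 0.0968·16 + 0.0742·69 + 0.1441·49 + 0.1494·22 + 1.0748·49 + 0.1233·43 = 77.2997
  x_6 = 0.0892·17 + 0.1375·16 + 0.0737·69 + 0.0528·49 + 0.1113·22 + 0.1247·49 + 1.1411·43 = 69.0101

L[4,0] = 0.0551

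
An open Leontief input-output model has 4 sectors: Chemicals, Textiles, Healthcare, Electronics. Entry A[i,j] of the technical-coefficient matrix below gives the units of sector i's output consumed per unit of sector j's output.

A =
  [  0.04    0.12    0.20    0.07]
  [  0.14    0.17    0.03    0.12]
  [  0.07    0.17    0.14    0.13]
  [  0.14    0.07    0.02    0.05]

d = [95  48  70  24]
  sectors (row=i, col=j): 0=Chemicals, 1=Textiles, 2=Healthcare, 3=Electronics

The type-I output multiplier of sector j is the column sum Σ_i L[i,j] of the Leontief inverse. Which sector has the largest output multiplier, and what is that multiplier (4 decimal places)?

Textiles (1.9272)

Form M = I − A:
  [  0.96   -0.12   -0.20   -0.07]
  [ -0.14    0.83   -0.03   -0.12]
  [ -0.07   -0.17    0.86   -0.13]
  [ -0.14   -0.07   -0.02    0.95]
Leontief inverse L = M⁻¹:
  [  1.1165    0.2295    0.2711    0.1484]
  [  0.2208    1.2734    0.1002    0.1908]
  [  0.1624    0.2906    1.2157    0.2150]
  [  0.1842    0.1338    0.0729    1.0931]
Total output x = L · d:
  x_0 = 1.1165·95 + 0.2295·48 + 0.2711·70 + 0.1484·24 = 139.6238
  x_1 = 0.2208·95 + 1.2734·48 + 0.1002·70 + 0.1908·24 = 93.6961
  x_2 = 0.1624·95 + 0.2906·48 + 1.2157·70 + 0.2150·24 = 119.6349
  x_3 = 0.1842·95 + 0.1338·48 + 0.0729·70 + 1.0931·24 = 55.2619
Output multipliers (column sums of L):
  Chemicals: 1.6840
  Textiles: 1.9272
  Healthcare: 1.6600
  Electronics: 1.6473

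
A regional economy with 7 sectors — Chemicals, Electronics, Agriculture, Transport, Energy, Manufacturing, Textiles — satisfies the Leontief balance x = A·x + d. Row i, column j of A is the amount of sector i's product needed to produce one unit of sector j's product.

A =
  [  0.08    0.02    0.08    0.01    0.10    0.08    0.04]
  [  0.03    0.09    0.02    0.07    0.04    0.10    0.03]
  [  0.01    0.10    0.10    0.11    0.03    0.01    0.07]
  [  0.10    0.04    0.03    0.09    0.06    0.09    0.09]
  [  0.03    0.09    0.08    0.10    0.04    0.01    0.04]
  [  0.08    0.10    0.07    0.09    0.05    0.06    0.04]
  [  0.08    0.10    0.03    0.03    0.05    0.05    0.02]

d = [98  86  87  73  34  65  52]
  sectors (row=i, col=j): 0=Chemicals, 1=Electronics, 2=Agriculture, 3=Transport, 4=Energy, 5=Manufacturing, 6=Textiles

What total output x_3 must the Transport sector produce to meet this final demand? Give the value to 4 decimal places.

134.8899

Form M = I − A:
  [  0.92   -0.02   -0.08   -0.01   -0.10   -0.08   -0.04]
  [ -0.03    0.91   -0.02   -0.07   -0.04   -0.10   -0.03]
  [ -0.01   -0.10    0.90   -0.11   -0.03   -0.01   -0.07]
  [ -0.10   -0.04   -0.03    0.91   -0.06   -0.09   -0.09]
  [ -0.03   -0.09   -0.08   -0.10    0.96   -0.01   -0.04]
  [ -0.08   -0.10   -0.07   -0.09   -0.05    0.94   -0.04]
  [ -0.08   -0.10   -0.03   -0.03   -0.05   -0.05    0.98]
Leontief inverse L = M⁻¹:
  [  1.1185    0.0756    0.1268    0.0624    0.1374    0.1159    0.0731]
  [  0.0712    1.1418    0.0556    0.1198    0.0749    0.1437    0.0618]
  [  0.0521    0.1583    1.1387    0.1668    0.0666    0.0558    0.1086]
  [  0.1565    0.1036    0.0797    1.1487    0.1092    0.1433    0.1311]
  [  0.0684    0.1412    0.1163    0.1514    1.0744    0.0520    0.0753]
  [  0.1302    0.1633    0.1181    0.1516    0.0958    1.1134    0.0820]
  [  0.1151    0.1462    0.0653    0.0731    0.0839    0.0897    1.0480]
Total output x = L · d:
  x_0 = 1.1185·98 + 0.0756·86 + 0.1268·87 + 0.0624·73 + 0.1374·34 + 0.1159·65 + 0.0731·52 = 147.7138
  x_1 = 0.0712·98 + 1.1418·86 + 0.0556·87 + 0.1198·73 + 0.0749·34 + 0.1437·65 + 0.0618·52 = 133.8502
  x_2 = 0.0521·98 + 0.1583·86 + 1.1387·87 + 0.1668·73 + 0.0666·34 + 0.0558·65 + 0.1086·52 = 141.5103
  x_3 = 0.1565·98 + 0.1036·86 + 0.0797·87 + 1.1487·73 + 0.1092·34 + 0.1433·65 + 0.1311·52 = 134.8899
  x_4 = 0.0684·98 + 0.1412·86 + 0.1163·87 + 0.1514·73 + 1.0744·34 + 0.0520·65 + 0.0753·52 = 83.8439
  x_5 = 0.1302·98 + 0.1633·86 + 0.1181·87 + 0.1516·73 + 0.0958·34 + 1.1134·65 + 0.0820·52 = 128.0448
  x_6 = 0.1151·98 + 0.1462·86 + 0.0653·87 + 0.0731·73 + 0.0839·34 + 0.0897·65 + 1.0480·52 = 98.0496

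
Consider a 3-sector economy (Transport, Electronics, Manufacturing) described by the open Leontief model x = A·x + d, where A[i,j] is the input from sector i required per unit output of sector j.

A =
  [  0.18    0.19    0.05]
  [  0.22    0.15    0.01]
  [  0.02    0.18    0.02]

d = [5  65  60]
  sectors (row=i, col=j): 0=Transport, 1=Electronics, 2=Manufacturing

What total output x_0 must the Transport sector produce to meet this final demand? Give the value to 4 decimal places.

30.5887

Form M = I − A:
  [  0.82   -0.19   -0.05]
  [ -0.22    0.85   -0.01]
  [ -0.02   -0.18    0.98]
Leontief inverse L = M⁻¹:
  [  1.3033    0.3061    0.0696]
  [  0.3384    1.2585    0.0301]
  [  0.0887    0.2374    1.0274]
Total output x = L · d:
  x_0 = 1.3033·5 + 0.3061·65 + 0.0696·60 = 30.5887
  x_1 = 0.3384·5 + 1.2585·65 + 0.0301·60 = 85.2996
  x_2 = 0.0887·5 + 0.2374·65 + 1.0274·60 = 77.5160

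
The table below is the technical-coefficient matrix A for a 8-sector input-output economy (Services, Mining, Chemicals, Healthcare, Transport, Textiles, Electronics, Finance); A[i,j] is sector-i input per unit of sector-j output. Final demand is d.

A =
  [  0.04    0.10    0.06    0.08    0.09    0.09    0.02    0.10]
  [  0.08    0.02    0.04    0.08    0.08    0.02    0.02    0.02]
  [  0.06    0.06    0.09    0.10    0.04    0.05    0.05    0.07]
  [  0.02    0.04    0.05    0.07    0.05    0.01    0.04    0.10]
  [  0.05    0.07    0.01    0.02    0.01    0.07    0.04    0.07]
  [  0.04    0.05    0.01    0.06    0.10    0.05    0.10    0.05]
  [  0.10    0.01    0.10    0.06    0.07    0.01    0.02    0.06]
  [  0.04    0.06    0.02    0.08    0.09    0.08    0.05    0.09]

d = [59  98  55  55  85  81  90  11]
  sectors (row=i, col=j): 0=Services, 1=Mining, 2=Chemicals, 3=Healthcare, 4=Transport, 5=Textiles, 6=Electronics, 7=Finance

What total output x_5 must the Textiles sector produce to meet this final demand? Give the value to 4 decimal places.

136.6087

Form M = I − A:
  [  0.96   -0.10   -0.06   -0.08   -0.09   -0.09   -0.02   -0.10]
  [ -0.08    0.98   -0.04   -0.08   -0.08   -0.02   -0.02   -0.02]
  [ -0.06   -0.06    0.91   -0.10   -0.04   -0.05   -0.05   -0.07]
  [ -0.02   -0.04   -0.05    0.93   -0.05   -0.01   -0.04   -0.10]
  [ -0.05   -0.07   -0.01   -0.02    0.99   -0.07   -0.04   -0.07]
  [ -0.04   -0.05   -0.01   -0.06   -0.10    0.95   -0.10   -0.05]
  [ -0.10   -0.01   -0.10   -0.06   -0.07   -0.01    0.98   -0.06]
  [ -0.04   -0.06   -0.02   -0.08   -0.09   -0.08   -0.05    0.91]
Leontief inverse L = M⁻¹:
  [  1.0920    0.1534    0.1013    0.1495    0.1578    0.1404    0.0662    0.1718]
  [  0.1111    1.0569    0.0690    0.1228    0.1194    0.0528    0.0462    0.0694]
  [  0.1078    0.1088    1.1350    0.1667    0.1013    0.0941    0.0900    0.1388]
  [  0.0546    0.0749    0.0806    1.1172    0.0936    0.0431    0.0683    0.1507]
  [  0.0828    0.1013    0.0359    0.0629    1.0555    0.1005    0.0672    0.1121]
  [  0.0843    0.0902    0.0462    0.1112    0.1515    1.0877    0.1331    0.1072]
  [  0.1389    0.0568    0.1383    0.1161    0.1195    0.0530    1.0527    0.1214]
  [  0.0857    0.1065    0.0562    0.1389    0.1495    0.1240    0.0901    1.1545]
Total output x = L · d:
  x_0 = 1.0920·59 + 0.1534·98 + 0.1013·55 + 0.1495·55 + 0.1578·85 + 0.1404·81 + 0.0662·90 + 0.1718·11 = 125.8856
  x_1 = 0.1111·59 + 1.0569·98 + 0.0690·55 + 0.1228·55 + 0.1194·85 + 0.0528·81 + 0.0462·90 + 0.0694·11 = 140.0296
  x_2 = 0.1078·59 + 0.1088·98 + 1.1350·55 + 0.1667·55 + 0.1013·85 + 0.0941·81 + 0.0900·90 + 0.1388·11 = 114.4707
  x_3 = 0.0546·59 + 0.0749·98 + 0.0806·55 + 1.1172·55 + 0.0936·85 + 0.0431·81 + 0.0683·90 + 0.1507·11 = 95.6858
  x_4 = 0.0828·59 + 0.1013·98 + 0.0359·55 + 0.0629·55 + 1.0555·85 + 0.1005·81 + 0.0672·90 + 0.1121·11 = 125.3875
  x_5 = 0.0843·59 + 0.0902·98 + 0.0462·55 + 0.1112·55 + 0.1515·85 + 1.0877·81 + 0.1331·90 + 0.1072·11 = 136.6087
  x_6 = 0.1389·59 + 0.0568·98 + 0.1383·55 + 0.1161·55 + 0.1195·85 + 0.0530·81 + 1.0527·90 + 0.1214·11 = 138.2731
  x_7 = 0.0857·59 + 0.1065·98 + 0.0562·55 + 0.1389·55 + 0.1495·85 + 0.1240·81 + 0.0901·90 + 1.1545·11 = 69.7898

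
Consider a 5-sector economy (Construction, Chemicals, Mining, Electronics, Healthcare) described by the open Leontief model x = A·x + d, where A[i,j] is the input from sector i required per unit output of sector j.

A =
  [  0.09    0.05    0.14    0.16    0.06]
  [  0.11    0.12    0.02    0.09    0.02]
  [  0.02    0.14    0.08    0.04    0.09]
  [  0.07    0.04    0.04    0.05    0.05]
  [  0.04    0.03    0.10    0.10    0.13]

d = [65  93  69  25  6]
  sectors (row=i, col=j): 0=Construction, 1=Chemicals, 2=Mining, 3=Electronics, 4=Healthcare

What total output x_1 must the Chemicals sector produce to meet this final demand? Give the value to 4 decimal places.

Form M = I − A:
  [  0.91   -0.05   -0.14   -0.16   -0.06]
  [ -0.11    0.88   -0.02   -0.09   -0.02]
  [ -0.02   -0.14    0.92   -0.04   -0.09]
  [ -0.07   -0.04   -0.04    0.95   -0.05]
  [ -0.04   -0.03   -0.10   -0.10    0.87]
Leontief inverse L = M⁻¹:
  [  1.1387    0.1102    0.1978    0.2226    0.1143]
  [  0.1553    1.1632    0.0609    0.1444    0.0520]
  [  0.0600    0.1897    1.1181    0.0888    0.1293]
  [  0.0970    0.0690    0.0720    1.0868    0.0782]
  [  0.0758    0.0749    0.1480    0.1503    1.1803]
Total output x = L · d:
  x_0 = 1.1387·65 + 0.1102·93 + 0.1978·69 + 0.2226·25 + 0.1143·6 = 104.1604
  x_1 = 0.1553·65 + 1.1632·93 + 0.0609·69 + 0.1444·25 + 0.0520·6 = 126.3976
  x_2 = 0.0600·65 + 0.1897·93 + 1.1181·69 + 0.0888·25 + 0.1293·6 = 101.6923
  x_3 = 0.0970·65 + 0.0690·93 + 0.0720·69 + 1.0868·25 + 0.0782·6 = 45.3284
  x_4 = 0.0758·65 + 0.0749·93 + 0.1480·69 + 0.1503·25 + 1.1803·6 = 32.9430

126.3976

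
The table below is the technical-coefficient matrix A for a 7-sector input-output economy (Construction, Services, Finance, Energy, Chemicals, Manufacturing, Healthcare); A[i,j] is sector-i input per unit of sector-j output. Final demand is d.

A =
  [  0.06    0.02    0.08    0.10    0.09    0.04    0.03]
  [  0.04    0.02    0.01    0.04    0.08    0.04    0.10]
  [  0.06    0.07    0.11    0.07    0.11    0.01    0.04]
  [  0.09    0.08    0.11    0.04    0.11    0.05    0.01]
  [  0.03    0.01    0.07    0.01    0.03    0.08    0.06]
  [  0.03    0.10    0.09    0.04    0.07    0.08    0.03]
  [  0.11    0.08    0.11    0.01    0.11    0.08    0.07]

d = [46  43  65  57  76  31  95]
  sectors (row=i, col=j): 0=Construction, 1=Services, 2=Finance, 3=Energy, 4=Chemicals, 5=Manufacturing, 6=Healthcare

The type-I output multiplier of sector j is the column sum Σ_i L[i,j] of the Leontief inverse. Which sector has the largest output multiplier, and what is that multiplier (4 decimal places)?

Chemicals (2.0286)

Form M = I − A:
  [  0.94   -0.02   -0.08   -0.10   -0.09   -0.04   -0.03]
  [ -0.04    0.98   -0.01   -0.04   -0.08   -0.04   -0.10]
  [ -0.06   -0.07    0.89   -0.07   -0.11   -0.01   -0.04]
  [ -0.09   -0.08   -0.11    0.96   -0.11   -0.05   -0.01]
  [ -0.03   -0.01   -0.07   -0.01    0.97   -0.08   -0.06]
  [ -0.03   -0.10   -0.09   -0.04   -0.07    0.92   -0.03]
  [ -0.11   -0.08   -0.11   -0.01   -0.11   -0.08    0.93]
Leontief inverse L = M⁻¹:
  [  1.1028    0.0582    0.1436    0.1332    0.1511    0.0778    0.0617]
  [  0.0761    1.0508    0.0599    0.0619    0.1277    0.0754    0.1294]
  [  0.1065    0.1083    1.1764    0.1061    0.1769    0.0502    0.0799]
  [  0.1342    0.1187    0.1763    1.0796    0.1770    0.0914    0.0507]
  [  0.0599    0.0411    0.1158    0.0330    1.0741    0.1082    0.0845]
  [  0.0704    0.1392    0.1489    0.0727    0.1317    1.1191    0.0690]
  [  0.1642    0.1282    0.1897    0.0554    0.1901    0.1317    1.1196]
Total output x = L · d:
  x_0 = 1.1028·46 + 0.0582·43 + 0.1436·65 + 0.1332·57 + 0.1511·76 + 0.0778·31 + 0.0617·95 = 89.9132
  x_1 = 0.0761·46 + 1.0508·43 + 0.0599·65 + 0.0619·57 + 0.1277·76 + 0.0754·31 + 0.1294·95 = 80.4383
  x_2 = 0.1065·46 + 0.1083·43 + 1.1764·65 + 0.1061·57 + 0.1769·76 + 0.0502·31 + 0.0799·95 = 114.6578
  x_3 = 0.1342·46 + 0.1187·43 + 0.1763·65 + 1.0796·57 + 0.1770·76 + 0.0914·31 + 0.0507·95 = 105.3677
  x_4 = 0.0599·46 + 0.0411·43 + 0.1158·65 + 0.0330·57 + 1.0741·76 + 0.1082·31 + 0.0845·95 = 106.9409
  x_5 = 0.0704·46 + 0.1392·43 + 0.1489·65 + 0.0727·57 + 0.1317·76 + 1.1191·31 + 0.0690·95 = 74.3089
  x_6 = 0.1642·46 + 0.1282·43 + 0.1897·65 + 0.0554·57 + 0.1901·76 + 0.1317·31 + 1.1196·95 = 153.4406
Output multipliers (column sums of L):
  Construction: 1.7139
  Services: 1.6445
  Finance: 2.0106
  Energy: 1.5420
  Chemicals: 2.0286
  Manufacturing: 1.6537
  Healthcare: 1.5947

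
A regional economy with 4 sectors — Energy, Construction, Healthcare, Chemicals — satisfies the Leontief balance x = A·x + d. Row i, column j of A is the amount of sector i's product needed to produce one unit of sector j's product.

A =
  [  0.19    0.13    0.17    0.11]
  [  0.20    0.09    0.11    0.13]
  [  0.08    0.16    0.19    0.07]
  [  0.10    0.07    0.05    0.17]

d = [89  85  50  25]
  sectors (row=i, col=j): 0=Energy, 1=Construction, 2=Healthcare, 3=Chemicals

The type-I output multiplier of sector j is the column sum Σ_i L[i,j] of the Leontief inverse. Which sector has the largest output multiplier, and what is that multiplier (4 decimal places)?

Energy (2.1563)

Form M = I − A:
  [  0.81   -0.13   -0.17   -0.11]
  [ -0.20    0.91   -0.11   -0.13]
  [ -0.08   -0.16    0.81   -0.07]
  [ -0.10   -0.07   -0.05    0.83]
Leontief inverse L = M⁻¹:
  [  1.3671    0.2745    0.3398    0.2528]
  [  0.3573    1.2149    0.2560    0.2592]
  [  0.2236    0.2803    1.3310    0.1858]
  [  0.2083    0.1524    0.1427    1.2683]
Total output x = L · d:
  x_0 = 1.3671·89 + 0.2745·85 + 0.3398·50 + 0.2528·25 = 168.3178
  x_1 = 0.3573·89 + 1.2149·85 + 0.2560·50 + 0.2592·25 = 154.3391
  x_2 = 0.2236·89 + 0.2803·85 + 1.3310·50 + 0.1858·25 = 114.9178
  x_3 = 0.2083·89 + 0.1524·85 + 0.1427·50 + 1.2683·25 = 70.3390
Output multipliers (column sums of L):
  Energy: 2.1563
  Construction: 1.9221
  Healthcare: 2.0695
  Chemicals: 1.9662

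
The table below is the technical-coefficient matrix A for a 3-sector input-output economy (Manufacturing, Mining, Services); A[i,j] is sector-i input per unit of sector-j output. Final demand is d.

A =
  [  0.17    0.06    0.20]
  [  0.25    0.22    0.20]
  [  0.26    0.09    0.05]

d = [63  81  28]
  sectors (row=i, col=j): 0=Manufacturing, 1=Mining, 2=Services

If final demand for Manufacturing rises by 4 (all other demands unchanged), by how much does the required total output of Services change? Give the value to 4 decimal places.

Form M = I − A:
  [  0.83   -0.06   -0.20]
  [ -0.25    0.78   -0.20]
  [ -0.26   -0.09    0.95]
Leontief inverse L = M⁻¹:
  [  1.3447    0.1395    0.3125]
  [  0.5384    1.3698    0.4017]
  [  0.4190    0.1680    1.1762]
Total output x = L · d:
  x_0 = 1.3447·63 + 0.1395·81 + 0.3125·28 = 104.7651
  x_1 = 0.5384·63 + 1.3698·81 + 0.4017·28 = 156.1265
  x_2 = 0.4190·63 + 0.1680·81 + 1.1762·28 = 72.9372
Δx_2 = L[2,0] · Δd_0 = 0.4190 · 4 = 1.6762

1.6762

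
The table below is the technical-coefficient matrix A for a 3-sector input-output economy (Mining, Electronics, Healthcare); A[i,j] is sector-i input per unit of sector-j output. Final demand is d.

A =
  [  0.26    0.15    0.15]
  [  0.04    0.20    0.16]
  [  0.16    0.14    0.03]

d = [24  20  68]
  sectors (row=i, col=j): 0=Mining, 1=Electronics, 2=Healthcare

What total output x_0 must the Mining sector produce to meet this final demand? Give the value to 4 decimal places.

Form M = I − A:
  [  0.74   -0.15   -0.15]
  [ -0.04    0.80   -0.16]
  [ -0.16   -0.14    0.97]
Leontief inverse L = M⁻¹:
  [  1.4274    0.3154    0.2727]
  [  0.1220    1.3141    0.2356]
  [  0.2530    0.2417    1.1099]
Total output x = L · d:
  x_0 = 1.4274·24 + 0.3154·20 + 0.2727·68 = 59.1108
  x_1 = 0.1220·24 + 1.3141·20 + 0.2356·68 = 45.2319
  x_2 = 0.2530·24 + 0.2417·20 + 1.1099·68 = 86.3816

59.1108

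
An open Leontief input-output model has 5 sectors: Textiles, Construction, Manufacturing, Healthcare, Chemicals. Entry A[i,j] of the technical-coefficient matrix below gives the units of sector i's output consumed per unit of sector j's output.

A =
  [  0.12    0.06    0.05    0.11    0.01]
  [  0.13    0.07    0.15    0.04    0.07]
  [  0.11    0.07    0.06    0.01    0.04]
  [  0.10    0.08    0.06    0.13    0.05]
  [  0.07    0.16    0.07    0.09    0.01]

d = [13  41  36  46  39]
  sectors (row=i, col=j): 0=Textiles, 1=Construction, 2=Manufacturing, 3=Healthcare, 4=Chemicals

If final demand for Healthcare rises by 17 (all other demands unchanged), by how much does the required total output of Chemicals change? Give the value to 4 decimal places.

2.3263

Form M = I − A:
  [  0.88   -0.06   -0.05   -0.11   -0.01]
  [ -0.13    0.93   -0.15   -0.04   -0.07]
  [ -0.11   -0.07    0.94   -0.01   -0.04]
  [ -0.10   -0.08   -0.06    0.87   -0.05]
  [ -0.07   -0.16   -0.07   -0.09    0.99]
Leontief inverse L = M⁻¹:
  [  1.1834    0.1022    0.0917    0.1586    0.0309]
  [  0.2100    1.1283    0.2040    0.0906    0.0947]
  [  0.1622    0.1063    1.0964    0.0438    0.0557]
  [  0.1748    0.1349    0.1122    1.1869    0.0758]
  [  0.1450    0.2093    0.1272    0.1368    1.0384]
Total output x = L · d:
  x_0 = 1.1834·13 + 0.1022·41 + 0.0917·36 + 0.1586·46 + 0.0309·39 = 31.3742
  x_1 = 0.2100·13 + 1.1283·41 + 0.2040·36 + 0.0906·46 + 0.0947·39 = 64.1947
  x_2 = 0.1622·13 + 0.1063·41 + 1.0964·36 + 0.0438·46 + 0.0557·39 = 50.1195
  x_3 = 0.1748·13 + 0.1349·41 + 0.1122·36 + 1.1869·46 + 0.0758·39 = 69.3933
  x_4 = 0.1450·13 + 0.2093·41 + 0.1272·36 + 0.1368·46 + 1.0384·39 = 61.8395
Δx_4 = L[4,3] · Δd_3 = 0.1368 · 17 = 2.3263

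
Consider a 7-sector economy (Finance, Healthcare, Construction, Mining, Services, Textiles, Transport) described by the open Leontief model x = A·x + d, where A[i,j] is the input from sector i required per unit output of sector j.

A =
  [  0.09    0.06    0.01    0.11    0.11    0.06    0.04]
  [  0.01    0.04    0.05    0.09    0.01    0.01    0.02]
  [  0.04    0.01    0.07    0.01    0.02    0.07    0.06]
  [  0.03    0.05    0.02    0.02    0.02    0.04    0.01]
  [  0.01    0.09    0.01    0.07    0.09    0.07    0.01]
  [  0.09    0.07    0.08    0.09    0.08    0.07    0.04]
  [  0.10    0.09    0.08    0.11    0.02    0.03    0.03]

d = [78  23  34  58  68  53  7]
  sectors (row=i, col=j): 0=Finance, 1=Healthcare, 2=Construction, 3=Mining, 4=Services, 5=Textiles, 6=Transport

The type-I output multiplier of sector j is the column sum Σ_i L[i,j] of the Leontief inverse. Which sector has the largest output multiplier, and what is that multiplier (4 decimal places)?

Form M = I − A:
  [  0.91   -0.06   -0.01   -0.11   -0.11   -0.06   -0.04]
  [ -0.01    0.96   -0.05   -0.09   -0.01   -0.01   -0.02]
  [ -0.04   -0.01    0.93   -0.01   -0.02   -0.07   -0.06]
  [ -0.03   -0.05   -0.02    0.98   -0.02   -0.04   -0.01]
  [ -0.01   -0.09   -0.01   -0.07    0.91   -0.07   -0.01]
  [ -0.09   -0.07   -0.08   -0.09   -0.08    0.93   -0.04]
  [ -0.10   -0.09   -0.08   -0.11   -0.02   -0.03    0.97]
Leontief inverse L = M⁻¹:
  [  1.1246    0.1058    0.0362    0.1625    0.1512    0.0967    0.0580]
  [  0.0239    1.0559    0.0642    0.1074    0.0211    0.0249    0.0291]
  [  0.0681    0.0360    1.0940    0.0425    0.0436    0.0947    0.0760]
  [  0.0443    0.0663    0.0331    1.0413    0.0349    0.0541    0.0186]
  [  0.0303    0.1213    0.0312    0.1058    1.1157    0.0948    0.0222]
  [  0.1291    0.1151    0.1130    0.1440    0.1216    1.1107    0.0632]
  [  0.1334    0.1254    0.1078    0.1549    0.0519    0.0625    1.0504]
Total output x = L · d:
  x_0 = 1.1246·78 + 0.1058·23 + 0.0362·34 + 0.1625·58 + 0.1512·68 + 0.0967·53 + 0.0580·7 = 116.6235
  x_1 = 0.0239·78 + 1.0559·23 + 0.0642·34 + 0.1074·58 + 0.0211·68 + 0.0249·53 + 0.0291·7 = 37.5118
  x_2 = 0.0681·78 + 0.0360·23 + 1.0940·34 + 0.0425·58 + 0.0436·68 + 0.0947·53 + 0.0760·7 = 54.3105
  x_3 = 0.0443·78 + 0.0663·23 + 0.0331·34 + 1.0413·58 + 0.0349·68 + 0.0541·53 + 0.0186·7 = 71.8666
  x_4 = 0.0303·78 + 0.1213·23 + 0.0312·34 + 0.1058·58 + 1.1157·68 + 0.0948·53 + 0.0222·7 = 93.3972
  x_5 = 0.1291·78 + 0.1151·23 + 0.1130·34 + 0.1440·58 + 0.1216·68 + 1.1107·53 + 0.0632·7 = 92.4860
  x_6 = 0.1334·78 + 0.1254·23 + 0.1078·34 + 0.1549·58 + 0.0519·68 + 0.0625·53 + 1.0504·7 = 40.1352
Output multipliers (column sums of L):
  Finance: 1.5536
  Healthcare: 1.6258
  Construction: 1.4794
  Mining: 1.7584
  Services: 1.5399
  Textiles: 1.5384
  Transport: 1.3175

Mining (1.7584)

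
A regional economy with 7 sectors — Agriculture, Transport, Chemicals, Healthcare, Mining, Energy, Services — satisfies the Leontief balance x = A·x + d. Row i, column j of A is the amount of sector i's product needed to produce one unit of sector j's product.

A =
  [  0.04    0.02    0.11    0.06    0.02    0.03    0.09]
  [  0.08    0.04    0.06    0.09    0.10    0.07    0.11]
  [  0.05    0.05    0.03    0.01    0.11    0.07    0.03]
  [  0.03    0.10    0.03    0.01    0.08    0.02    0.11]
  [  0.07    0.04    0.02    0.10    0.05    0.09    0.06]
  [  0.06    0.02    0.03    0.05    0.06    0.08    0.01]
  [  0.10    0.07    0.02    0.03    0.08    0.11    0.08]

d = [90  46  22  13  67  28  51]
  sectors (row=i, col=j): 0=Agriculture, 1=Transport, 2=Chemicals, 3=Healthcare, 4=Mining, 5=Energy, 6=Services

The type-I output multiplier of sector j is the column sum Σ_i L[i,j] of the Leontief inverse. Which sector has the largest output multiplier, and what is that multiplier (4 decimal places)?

Form M = I − A:
  [  0.96   -0.02   -0.11   -0.06   -0.02   -0.03   -0.09]
  [ -0.08    0.96   -0.06   -0.09   -0.10   -0.07   -0.11]
  [ -0.05   -0.05    0.97   -0.01   -0.11   -0.07   -0.03]
  [ -0.03   -0.10   -0.03    0.99   -0.08   -0.02   -0.11]
  [ -0.07   -0.04   -0.02   -0.10    0.95   -0.09   -0.06]
  [ -0.06   -0.02   -0.03   -0.05   -0.06    0.92   -0.01]
  [ -0.10   -0.07   -0.02   -0.03   -0.08   -0.11    0.92]
Leontief inverse L = M⁻¹:
  [  1.0789    0.0524    0.1346    0.0860    0.0668    0.0735    0.1316]
  [  0.1385    1.0863    0.0983    0.1367    0.1634    0.1345    0.1751]
  [  0.0876    0.0750    1.0549    0.0455    0.1486    0.1125    0.0683]
  [  0.0773    0.1324    0.0575    1.0488    0.1285    0.0715    0.1598]
  [  0.1134    0.0759    0.0509    0.1355    1.0983    0.1370    0.1111]
  [  0.0895    0.0428    0.0524    0.0767    0.0928    1.1130    0.0429]
  [  0.1528    0.1060    0.0576    0.0759    0.1337    0.1680    1.1361]
Total output x = L · d:
  x_0 = 1.0789·90 + 0.0524·46 + 0.1346·22 + 0.0860·13 + 0.0668·67 + 0.0735·28 + 0.1316·51 = 116.8350
  x_1 = 0.1385·90 + 1.0863·46 + 0.0983·22 + 0.1367·13 + 0.1634·67 + 0.1345·28 + 0.1751·51 = 90.0171
  x_2 = 0.0876·90 + 0.0750·46 + 1.0549·22 + 0.0455·13 + 0.1486·67 + 0.1125·28 + 0.0683·51 = 51.7220
  x_3 = 0.0773·90 + 0.1324·46 + 0.0575·22 + 1.0488·13 + 0.1285·67 + 0.0715·28 + 0.1598·51 = 46.7076
  x_4 = 0.1134·90 + 0.0759·46 + 0.0509·22 + 0.1355·13 + 1.0983·67 + 0.1370·28 + 0.1111·51 = 99.6739
  x_5 = 0.0895·90 + 0.0428·46 + 0.0524·22 + 0.0767·13 + 0.0928·67 + 1.1130·28 + 0.0429·51 = 51.7421
  x_6 = 0.1528·90 + 0.1060·46 + 0.0576·22 + 0.0759·13 + 0.1337·67 + 0.1680·28 + 1.1361·51 = 92.4847
Output multipliers (column sums of L):
  Agriculture: 1.7380
  Transport: 1.5707
  Chemicals: 1.5062
  Healthcare: 1.6052
  Mining: 1.8321
  Energy: 1.8101
  Services: 1.8250

Mining (1.8321)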